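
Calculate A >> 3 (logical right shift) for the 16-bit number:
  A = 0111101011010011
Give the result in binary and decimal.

Logical shift right by 3: drop the bottom 3 bit(s), prepend 3 zero(s) on the left.
  0111101011010011  ->  keep [0111101011010], discard [011], prepend 000
= 0000111101011010

Answer: 0000111101011010 (3930)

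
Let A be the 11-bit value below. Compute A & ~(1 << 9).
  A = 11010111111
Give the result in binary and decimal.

Mask = ~(1 << 9) = 10111111111
Bit 9 of A is 1, so AND-ing with the mask clears it to 0.
  11010111111
& 10111111111
-------------
  10010111111

Answer: 10010111111 (1215)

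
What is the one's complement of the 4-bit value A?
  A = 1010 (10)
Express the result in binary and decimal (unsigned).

Flip each bit (0->1, 1->0):
  1010
  0101

Answer: 0101 (5)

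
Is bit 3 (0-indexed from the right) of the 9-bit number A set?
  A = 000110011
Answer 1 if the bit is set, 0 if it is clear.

Bit 3 is the 4th from the right.
  000110011
       ^
That bit is 0.

Answer: 0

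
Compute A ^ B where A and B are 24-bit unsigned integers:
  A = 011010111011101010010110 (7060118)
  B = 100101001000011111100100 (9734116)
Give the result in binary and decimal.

Apply ^ to each column (1 where bits differ):
  011010111011101010010110
^ 100101001000011111100100
--------------------------
  111111110011110101110010

Answer: 111111110011110101110010 (16727410)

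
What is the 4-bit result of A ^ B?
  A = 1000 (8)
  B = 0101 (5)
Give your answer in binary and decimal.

Apply ^ to each column (1 where bits differ):
  1000
^ 0101
------
  1101

Answer: 1101 (13)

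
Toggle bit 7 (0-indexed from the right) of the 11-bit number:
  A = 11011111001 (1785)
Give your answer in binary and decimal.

Mask = 1 << 7 = 00010000000
Bit 7 of A is 1; XOR with the mask flips it to 0.
  11011111001
^ 00010000000
-------------
  11001111001

Answer: 11001111001 (1657)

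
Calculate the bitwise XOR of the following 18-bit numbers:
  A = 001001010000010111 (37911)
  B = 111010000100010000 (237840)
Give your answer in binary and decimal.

Apply ^ to each column (1 where bits differ):
  001001010000010111
^ 111010000100010000
--------------------
  110011010100000111

Answer: 110011010100000111 (210183)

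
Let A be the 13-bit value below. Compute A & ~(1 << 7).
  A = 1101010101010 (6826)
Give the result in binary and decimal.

Mask = ~(1 << 7) = 1111101111111
Bit 7 of A is 1, so AND-ing with the mask clears it to 0.
  1101010101010
& 1111101111111
---------------
  1101000101010

Answer: 1101000101010 (6698)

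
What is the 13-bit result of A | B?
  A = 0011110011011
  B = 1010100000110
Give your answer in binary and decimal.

Apply | to each column (1 where either bit is 1):
  0011110011011
| 1010100000110
---------------
  1011110011111

Answer: 1011110011111 (6047)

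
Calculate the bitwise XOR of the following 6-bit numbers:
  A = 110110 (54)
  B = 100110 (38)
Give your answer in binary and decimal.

Apply ^ to each column (1 where bits differ):
  110110
^ 100110
--------
  010000

Answer: 010000 (16)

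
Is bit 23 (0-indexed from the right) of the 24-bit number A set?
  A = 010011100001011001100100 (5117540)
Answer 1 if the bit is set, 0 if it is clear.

Bit 23 is the 24th from the right.
  010011100001011001100100
  ^
That bit is 0.

Answer: 0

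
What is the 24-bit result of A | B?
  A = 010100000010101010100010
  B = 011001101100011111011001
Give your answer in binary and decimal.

Apply | to each column (1 where either bit is 1):
  010100000010101010100010
| 011001101100011111011001
--------------------------
  011101101110111111111011

Answer: 011101101110111111111011 (7794683)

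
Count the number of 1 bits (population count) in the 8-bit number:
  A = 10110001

10110001
1-bits at positions (from bit 0 = LSB): 0, 4, 5, 7
Count = 4

Answer: 4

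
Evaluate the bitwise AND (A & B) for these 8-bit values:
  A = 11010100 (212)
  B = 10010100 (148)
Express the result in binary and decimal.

Apply & to each column (1 only where both bits are 1):
  11010100
& 10010100
----------
  10010100

Answer: 10010100 (148)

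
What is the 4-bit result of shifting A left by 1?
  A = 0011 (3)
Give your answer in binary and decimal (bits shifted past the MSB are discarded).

Shift left by 1: drop the top 1 bit(s), append 1 zero(s) on the right.
  0011  ->  discard [0], keep [011], append 0
= 0110

Answer: 0110 (6)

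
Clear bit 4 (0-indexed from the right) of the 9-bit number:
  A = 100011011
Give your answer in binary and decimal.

Mask = ~(1 << 4) = 111101111
Bit 4 of A is 1, so AND-ing with the mask clears it to 0.
  100011011
& 111101111
-----------
  100001011

Answer: 100001011 (267)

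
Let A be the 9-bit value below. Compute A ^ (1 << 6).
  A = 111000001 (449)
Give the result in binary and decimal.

Mask = 1 << 6 = 001000000
Bit 6 of A is 1; XOR with the mask flips it to 0.
  111000001
^ 001000000
-----------
  110000001

Answer: 110000001 (385)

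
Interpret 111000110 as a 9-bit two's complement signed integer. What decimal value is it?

MSB is 1, so the value is negative. Find the magnitude:
1. Invert bits:  000111001
2. Add 1:        000111010  = 58
3. Apply sign:   -58

Answer: -58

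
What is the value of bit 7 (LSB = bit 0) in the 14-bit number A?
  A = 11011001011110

Bit 7 is the 8th from the right.
  11011001011110
        ^
That bit is 0.

Answer: 0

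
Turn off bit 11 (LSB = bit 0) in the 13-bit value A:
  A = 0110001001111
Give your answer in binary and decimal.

Mask = ~(1 << 11) = 1011111111111
Bit 11 of A is 1, so AND-ing with the mask clears it to 0.
  0110001001111
& 1011111111111
---------------
  0010001001111

Answer: 0010001001111 (1103)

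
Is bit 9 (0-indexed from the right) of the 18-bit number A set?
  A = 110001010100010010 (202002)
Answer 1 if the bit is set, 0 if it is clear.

Bit 9 is the 10th from the right.
  110001010100010010
          ^
That bit is 0.

Answer: 0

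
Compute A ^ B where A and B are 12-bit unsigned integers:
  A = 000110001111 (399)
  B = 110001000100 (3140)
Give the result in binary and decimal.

Apply ^ to each column (1 where bits differ):
  000110001111
^ 110001000100
--------------
  110111001011

Answer: 110111001011 (3531)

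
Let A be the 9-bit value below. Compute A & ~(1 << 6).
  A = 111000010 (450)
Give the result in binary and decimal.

Mask = ~(1 << 6) = 110111111
Bit 6 of A is 1, so AND-ing with the mask clears it to 0.
  111000010
& 110111111
-----------
  110000010

Answer: 110000010 (386)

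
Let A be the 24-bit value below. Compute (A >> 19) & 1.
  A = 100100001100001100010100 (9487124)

Bit 19 is the 20th from the right.
  100100001100001100010100
      ^
That bit is 0.

Answer: 0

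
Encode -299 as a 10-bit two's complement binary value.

1. Binary of +299:  0100101011
2. Invert bits:     1011010100
3. Add 1:           1011010101

Answer: 1011010101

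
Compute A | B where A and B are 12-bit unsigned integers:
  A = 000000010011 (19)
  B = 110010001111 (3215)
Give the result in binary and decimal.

Apply | to each column (1 where either bit is 1):
  000000010011
| 110010001111
--------------
  110010011111

Answer: 110010011111 (3231)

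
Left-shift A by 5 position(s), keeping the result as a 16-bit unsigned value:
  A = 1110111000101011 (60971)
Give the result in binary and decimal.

Shift left by 5: drop the top 5 bit(s), append 5 zero(s) on the right.
  1110111000101011  ->  discard [11101], keep [11000101011], append 00000
= 1100010101100000

Answer: 1100010101100000 (50528)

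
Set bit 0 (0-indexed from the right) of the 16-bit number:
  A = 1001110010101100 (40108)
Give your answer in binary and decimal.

Mask = 1 << 0 = 0000000000000001
Bit 0 of A is 0, so OR-ing with the mask flips it to 1.
  1001110010101100
| 0000000000000001
------------------
  1001110010101101

Answer: 1001110010101101 (40109)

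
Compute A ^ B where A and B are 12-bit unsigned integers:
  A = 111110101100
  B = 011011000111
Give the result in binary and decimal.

Apply ^ to each column (1 where bits differ):
  111110101100
^ 011011000111
--------------
  100101101011

Answer: 100101101011 (2411)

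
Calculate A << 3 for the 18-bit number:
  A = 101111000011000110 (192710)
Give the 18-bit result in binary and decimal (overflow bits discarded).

Shift left by 3: drop the top 3 bit(s), append 3 zero(s) on the right.
  101111000011000110  ->  discard [101], keep [111000011000110], append 000
= 111000011000110000

Answer: 111000011000110000 (230960)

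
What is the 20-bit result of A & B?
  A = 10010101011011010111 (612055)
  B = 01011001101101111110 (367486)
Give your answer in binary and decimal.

Apply & to each column (1 only where both bits are 1):
  10010101011011010111
& 01011001101101111110
----------------------
  00010001001001010110

Answer: 00010001001001010110 (70230)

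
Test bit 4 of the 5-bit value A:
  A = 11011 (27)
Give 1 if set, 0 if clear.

Bit 4 is the 5th from the right.
  11011
  ^
That bit is 1.

Answer: 1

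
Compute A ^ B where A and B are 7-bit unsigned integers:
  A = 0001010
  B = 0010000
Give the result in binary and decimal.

Apply ^ to each column (1 where bits differ):
  0001010
^ 0010000
---------
  0011010

Answer: 0011010 (26)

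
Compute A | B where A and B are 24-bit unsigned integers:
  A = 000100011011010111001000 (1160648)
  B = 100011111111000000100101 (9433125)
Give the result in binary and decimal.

Apply | to each column (1 where either bit is 1):
  000100011011010111001000
| 100011111111000000100101
--------------------------
  100111111111010111101101

Answer: 100111111111010111101101 (10483181)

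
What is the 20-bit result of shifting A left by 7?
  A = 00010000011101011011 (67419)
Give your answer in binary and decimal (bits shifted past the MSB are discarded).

Shift left by 7: drop the top 7 bit(s), append 7 zero(s) on the right.
  00010000011101011011  ->  discard [0001000], keep [0011101011011], append 0000000
= 00111010110110000000

Answer: 00111010110110000000 (241024)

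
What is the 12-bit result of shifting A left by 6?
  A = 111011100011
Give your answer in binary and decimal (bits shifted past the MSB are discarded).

Shift left by 6: drop the top 6 bit(s), append 6 zero(s) on the right.
  111011100011  ->  discard [111011], keep [100011], append 000000
= 100011000000

Answer: 100011000000 (2240)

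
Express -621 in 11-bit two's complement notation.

1. Binary of +621:  01001101101
2. Invert bits:     10110010010
3. Add 1:           10110010011

Answer: 10110010011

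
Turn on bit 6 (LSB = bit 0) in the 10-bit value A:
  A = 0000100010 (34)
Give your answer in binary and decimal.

Mask = 1 << 6 = 0001000000
Bit 6 of A is 0, so OR-ing with the mask flips it to 1.
  0000100010
| 0001000000
------------
  0001100010

Answer: 0001100010 (98)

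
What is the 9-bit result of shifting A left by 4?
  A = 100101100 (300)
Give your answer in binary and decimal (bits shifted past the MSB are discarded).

Shift left by 4: drop the top 4 bit(s), append 4 zero(s) on the right.
  100101100  ->  discard [1001], keep [01100], append 0000
= 011000000

Answer: 011000000 (192)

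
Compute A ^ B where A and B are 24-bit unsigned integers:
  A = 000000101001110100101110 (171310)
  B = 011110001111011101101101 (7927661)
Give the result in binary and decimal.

Apply ^ to each column (1 where bits differ):
  000000101001110100101110
^ 011110001111011101101101
--------------------------
  011110100110101001000011

Answer: 011110100110101001000011 (8022595)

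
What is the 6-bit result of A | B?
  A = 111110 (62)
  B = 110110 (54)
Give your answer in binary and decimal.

Apply | to each column (1 where either bit is 1):
  111110
| 110110
--------
  111110

Answer: 111110 (62)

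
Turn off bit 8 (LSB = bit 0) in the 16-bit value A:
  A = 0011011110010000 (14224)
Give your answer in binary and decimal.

Mask = ~(1 << 8) = 1111111011111111
Bit 8 of A is 1, so AND-ing with the mask clears it to 0.
  0011011110010000
& 1111111011111111
------------------
  0011011010010000

Answer: 0011011010010000 (13968)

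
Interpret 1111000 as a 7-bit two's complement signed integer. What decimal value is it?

MSB is 1, so the value is negative. Find the magnitude:
1. Invert bits:  0000111
2. Add 1:        0001000  = 8
3. Apply sign:   -8

Answer: -8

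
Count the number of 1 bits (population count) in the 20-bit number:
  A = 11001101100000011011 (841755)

11001101100000011011
1-bits at positions (from bit 0 = LSB): 0, 1, 3, 4, 11, 12, 14, 15, 18, 19
Count = 10

Answer: 10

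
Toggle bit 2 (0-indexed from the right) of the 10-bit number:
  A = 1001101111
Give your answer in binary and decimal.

Mask = 1 << 2 = 0000000100
Bit 2 of A is 1; XOR with the mask flips it to 0.
  1001101111
^ 0000000100
------------
  1001101011

Answer: 1001101011 (619)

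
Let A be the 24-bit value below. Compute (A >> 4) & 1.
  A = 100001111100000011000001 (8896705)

Bit 4 is the 5th from the right.
  100001111100000011000001
                     ^
That bit is 0.

Answer: 0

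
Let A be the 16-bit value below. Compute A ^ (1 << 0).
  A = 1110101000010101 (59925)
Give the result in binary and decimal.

Mask = 1 << 0 = 0000000000000001
Bit 0 of A is 1; XOR with the mask flips it to 0.
  1110101000010101
^ 0000000000000001
------------------
  1110101000010100

Answer: 1110101000010100 (59924)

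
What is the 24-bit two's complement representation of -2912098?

1. Binary of +2912098:  001011000110111101100010
2. Invert bits:     110100111001000010011101
3. Add 1:           110100111001000010011110

Answer: 110100111001000010011110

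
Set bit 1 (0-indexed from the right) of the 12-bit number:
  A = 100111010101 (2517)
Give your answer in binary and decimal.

Mask = 1 << 1 = 000000000010
Bit 1 of A is 0, so OR-ing with the mask flips it to 1.
  100111010101
| 000000000010
--------------
  100111010111

Answer: 100111010111 (2519)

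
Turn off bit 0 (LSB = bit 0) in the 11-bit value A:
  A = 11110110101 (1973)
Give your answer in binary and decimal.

Mask = ~(1 << 0) = 11111111110
Bit 0 of A is 1, so AND-ing with the mask clears it to 0.
  11110110101
& 11111111110
-------------
  11110110100

Answer: 11110110100 (1972)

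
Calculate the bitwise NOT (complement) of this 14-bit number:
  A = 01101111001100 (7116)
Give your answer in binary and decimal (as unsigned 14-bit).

Flip each bit (0->1, 1->0):
  01101111001100
  10010000110011

Answer: 10010000110011 (9267)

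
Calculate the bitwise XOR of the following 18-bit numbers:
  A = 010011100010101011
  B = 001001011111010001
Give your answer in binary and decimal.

Apply ^ to each column (1 where bits differ):
  010011100010101011
^ 001001011111010001
--------------------
  011010111101111010

Answer: 011010111101111010 (110458)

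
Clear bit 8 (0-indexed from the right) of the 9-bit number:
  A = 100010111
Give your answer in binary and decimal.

Mask = ~(1 << 8) = 011111111
Bit 8 of A is 1, so AND-ing with the mask clears it to 0.
  100010111
& 011111111
-----------
  000010111

Answer: 000010111 (23)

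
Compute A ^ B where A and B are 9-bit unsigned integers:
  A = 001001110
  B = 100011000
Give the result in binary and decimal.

Apply ^ to each column (1 where bits differ):
  001001110
^ 100011000
-----------
  101010110

Answer: 101010110 (342)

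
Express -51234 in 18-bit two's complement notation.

1. Binary of +51234:  001100100000100010
2. Invert bits:     110011011111011101
3. Add 1:           110011011111011110

Answer: 110011011111011110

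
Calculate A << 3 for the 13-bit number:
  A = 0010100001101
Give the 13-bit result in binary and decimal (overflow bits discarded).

Shift left by 3: drop the top 3 bit(s), append 3 zero(s) on the right.
  0010100001101  ->  discard [001], keep [0100001101], append 000
= 0100001101000

Answer: 0100001101000 (2152)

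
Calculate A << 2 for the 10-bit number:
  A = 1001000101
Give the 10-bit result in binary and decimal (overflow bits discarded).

Shift left by 2: drop the top 2 bit(s), append 2 zero(s) on the right.
  1001000101  ->  discard [10], keep [01000101], append 00
= 0100010100

Answer: 0100010100 (276)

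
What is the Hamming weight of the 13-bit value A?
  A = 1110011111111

1110011111111
1-bits at positions (from bit 0 = LSB): 0, 1, 2, 3, 4, 5, 6, 7, 10, 11, 12
Count = 11

Answer: 11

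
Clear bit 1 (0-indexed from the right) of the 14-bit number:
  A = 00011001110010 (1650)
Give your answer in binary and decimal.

Mask = ~(1 << 1) = 11111111111101
Bit 1 of A is 1, so AND-ing with the mask clears it to 0.
  00011001110010
& 11111111111101
----------------
  00011001110000

Answer: 00011001110000 (1648)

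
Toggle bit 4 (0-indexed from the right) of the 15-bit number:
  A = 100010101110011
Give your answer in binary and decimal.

Mask = 1 << 4 = 000000000010000
Bit 4 of A is 1; XOR with the mask flips it to 0.
  100010101110011
^ 000000000010000
-----------------
  100010101100011

Answer: 100010101100011 (17763)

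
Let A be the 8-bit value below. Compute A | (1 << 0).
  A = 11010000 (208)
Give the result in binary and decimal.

Mask = 1 << 0 = 00000001
Bit 0 of A is 0, so OR-ing with the mask flips it to 1.
  11010000
| 00000001
----------
  11010001

Answer: 11010001 (209)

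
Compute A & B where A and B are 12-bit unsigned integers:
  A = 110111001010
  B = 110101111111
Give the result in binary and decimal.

Apply & to each column (1 only where both bits are 1):
  110111001010
& 110101111111
--------------
  110101001010

Answer: 110101001010 (3402)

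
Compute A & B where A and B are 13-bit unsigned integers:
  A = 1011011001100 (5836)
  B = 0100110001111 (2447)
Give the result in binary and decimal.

Apply & to each column (1 only where both bits are 1):
  1011011001100
& 0100110001111
---------------
  0000010001100

Answer: 0000010001100 (140)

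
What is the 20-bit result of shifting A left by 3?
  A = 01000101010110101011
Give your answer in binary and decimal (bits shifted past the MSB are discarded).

Shift left by 3: drop the top 3 bit(s), append 3 zero(s) on the right.
  01000101010110101011  ->  discard [010], keep [00101010110101011], append 000
= 00101010110101011000

Answer: 00101010110101011000 (175448)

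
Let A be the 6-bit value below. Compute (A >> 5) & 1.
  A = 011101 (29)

Bit 5 is the 6th from the right.
  011101
  ^
That bit is 0.

Answer: 0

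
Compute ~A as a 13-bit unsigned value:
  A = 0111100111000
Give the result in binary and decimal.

Flip each bit (0->1, 1->0):
  0111100111000
  1000011000111

Answer: 1000011000111 (4295)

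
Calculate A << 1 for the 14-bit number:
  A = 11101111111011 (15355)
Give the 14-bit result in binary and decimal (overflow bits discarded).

Shift left by 1: drop the top 1 bit(s), append 1 zero(s) on the right.
  11101111111011  ->  discard [1], keep [1101111111011], append 0
= 11011111110110

Answer: 11011111110110 (14326)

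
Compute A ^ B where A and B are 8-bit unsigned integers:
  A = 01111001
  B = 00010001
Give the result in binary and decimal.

Apply ^ to each column (1 where bits differ):
  01111001
^ 00010001
----------
  01101000

Answer: 01101000 (104)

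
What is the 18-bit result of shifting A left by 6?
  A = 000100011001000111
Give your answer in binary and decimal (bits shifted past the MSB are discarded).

Shift left by 6: drop the top 6 bit(s), append 6 zero(s) on the right.
  000100011001000111  ->  discard [000100], keep [011001000111], append 000000
= 011001000111000000

Answer: 011001000111000000 (102848)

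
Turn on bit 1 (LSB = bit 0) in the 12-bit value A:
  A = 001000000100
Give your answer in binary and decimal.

Mask = 1 << 1 = 000000000010
Bit 1 of A is 0, so OR-ing with the mask flips it to 1.
  001000000100
| 000000000010
--------------
  001000000110

Answer: 001000000110 (518)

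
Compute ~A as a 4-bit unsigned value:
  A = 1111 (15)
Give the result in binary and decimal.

Flip each bit (0->1, 1->0):
  1111
  0000

Answer: 0000 (0)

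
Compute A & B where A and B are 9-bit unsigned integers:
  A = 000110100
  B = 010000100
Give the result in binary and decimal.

Apply & to each column (1 only where both bits are 1):
  000110100
& 010000100
-----------
  000000100

Answer: 000000100 (4)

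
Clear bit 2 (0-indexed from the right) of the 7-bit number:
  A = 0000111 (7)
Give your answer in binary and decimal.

Mask = ~(1 << 2) = 1111011
Bit 2 of A is 1, so AND-ing with the mask clears it to 0.
  0000111
& 1111011
---------
  0000011

Answer: 0000011 (3)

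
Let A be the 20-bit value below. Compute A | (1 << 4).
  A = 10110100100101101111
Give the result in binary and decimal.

Mask = 1 << 4 = 00000000000000010000
Bit 4 of A is 0, so OR-ing with the mask flips it to 1.
  10110100100101101111
| 00000000000000010000
----------------------
  10110100100101111111

Answer: 10110100100101111111 (739711)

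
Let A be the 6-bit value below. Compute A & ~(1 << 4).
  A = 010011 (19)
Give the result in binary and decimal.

Mask = ~(1 << 4) = 101111
Bit 4 of A is 1, so AND-ing with the mask clears it to 0.
  010011
& 101111
--------
  000011

Answer: 000011 (3)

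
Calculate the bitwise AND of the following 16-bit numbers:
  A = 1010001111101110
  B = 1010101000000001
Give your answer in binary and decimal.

Apply & to each column (1 only where both bits are 1):
  1010001111101110
& 1010101000000001
------------------
  1010001000000000

Answer: 1010001000000000 (41472)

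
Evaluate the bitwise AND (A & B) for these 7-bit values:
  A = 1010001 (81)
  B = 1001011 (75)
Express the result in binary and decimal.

Apply & to each column (1 only where both bits are 1):
  1010001
& 1001011
---------
  1000001

Answer: 1000001 (65)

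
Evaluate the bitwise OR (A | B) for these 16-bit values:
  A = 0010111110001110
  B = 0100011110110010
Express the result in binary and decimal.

Apply | to each column (1 where either bit is 1):
  0010111110001110
| 0100011110110010
------------------
  0110111110111110

Answer: 0110111110111110 (28606)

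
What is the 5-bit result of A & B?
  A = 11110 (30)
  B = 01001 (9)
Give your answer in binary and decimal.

Apply & to each column (1 only where both bits are 1):
  11110
& 01001
-------
  01000

Answer: 01000 (8)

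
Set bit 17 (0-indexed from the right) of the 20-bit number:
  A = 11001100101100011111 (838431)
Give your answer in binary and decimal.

Mask = 1 << 17 = 00100000000000000000
Bit 17 of A is 0, so OR-ing with the mask flips it to 1.
  11001100101100011111
| 00100000000000000000
----------------------
  11101100101100011111

Answer: 11101100101100011111 (969503)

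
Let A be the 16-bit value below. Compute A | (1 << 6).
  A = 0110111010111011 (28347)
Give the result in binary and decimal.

Mask = 1 << 6 = 0000000001000000
Bit 6 of A is 0, so OR-ing with the mask flips it to 1.
  0110111010111011
| 0000000001000000
------------------
  0110111011111011

Answer: 0110111011111011 (28411)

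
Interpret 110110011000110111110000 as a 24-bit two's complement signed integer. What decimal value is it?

MSB is 1, so the value is negative. Find the magnitude:
1. Invert bits:  001001100111001000001111
2. Add 1:        001001100111001000010000  = 2519568
3. Apply sign:   -2519568

Answer: -2519568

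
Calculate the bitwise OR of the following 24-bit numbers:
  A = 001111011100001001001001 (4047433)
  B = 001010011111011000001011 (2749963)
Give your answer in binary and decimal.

Apply | to each column (1 where either bit is 1):
  001111011100001001001001
| 001010011111011000001011
--------------------------
  001111011111011001001011

Answer: 001111011111011001001011 (4060747)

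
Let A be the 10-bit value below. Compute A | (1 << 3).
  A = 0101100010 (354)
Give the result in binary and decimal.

Mask = 1 << 3 = 0000001000
Bit 3 of A is 0, so OR-ing with the mask flips it to 1.
  0101100010
| 0000001000
------------
  0101101010

Answer: 0101101010 (362)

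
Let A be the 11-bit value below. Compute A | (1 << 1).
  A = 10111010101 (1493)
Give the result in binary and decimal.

Mask = 1 << 1 = 00000000010
Bit 1 of A is 0, so OR-ing with the mask flips it to 1.
  10111010101
| 00000000010
-------------
  10111010111

Answer: 10111010111 (1495)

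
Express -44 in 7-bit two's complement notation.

1. Binary of +44:  0101100
2. Invert bits:     1010011
3. Add 1:           1010100

Answer: 1010100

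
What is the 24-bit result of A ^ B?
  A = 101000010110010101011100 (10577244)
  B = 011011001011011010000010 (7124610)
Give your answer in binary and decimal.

Apply ^ to each column (1 where bits differ):
  101000010110010101011100
^ 011011001011011010000010
--------------------------
  110011011101001111011110

Answer: 110011011101001111011110 (13489118)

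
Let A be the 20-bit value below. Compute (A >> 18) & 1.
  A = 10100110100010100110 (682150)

Bit 18 is the 19th from the right.
  10100110100010100110
   ^
That bit is 0.

Answer: 0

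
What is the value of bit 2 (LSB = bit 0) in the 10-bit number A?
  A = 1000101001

Bit 2 is the 3rd from the right.
  1000101001
         ^
That bit is 0.

Answer: 0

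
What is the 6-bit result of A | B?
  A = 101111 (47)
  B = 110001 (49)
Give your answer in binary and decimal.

Apply | to each column (1 where either bit is 1):
  101111
| 110001
--------
  111111

Answer: 111111 (63)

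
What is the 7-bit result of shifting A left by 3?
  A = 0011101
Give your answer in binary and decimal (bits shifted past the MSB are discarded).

Shift left by 3: drop the top 3 bit(s), append 3 zero(s) on the right.
  0011101  ->  discard [001], keep [1101], append 000
= 1101000

Answer: 1101000 (104)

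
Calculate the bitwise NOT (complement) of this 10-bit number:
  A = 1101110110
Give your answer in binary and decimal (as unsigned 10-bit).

Flip each bit (0->1, 1->0):
  1101110110
  0010001001

Answer: 0010001001 (137)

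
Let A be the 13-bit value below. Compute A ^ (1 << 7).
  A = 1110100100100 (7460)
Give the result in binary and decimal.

Mask = 1 << 7 = 0000010000000
Bit 7 of A is 0; XOR with the mask flips it to 1.
  1110100100100
^ 0000010000000
---------------
  1110110100100

Answer: 1110110100100 (7588)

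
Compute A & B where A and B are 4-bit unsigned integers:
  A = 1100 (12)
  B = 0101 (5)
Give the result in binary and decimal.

Apply & to each column (1 only where both bits are 1):
  1100
& 0101
------
  0100

Answer: 0100 (4)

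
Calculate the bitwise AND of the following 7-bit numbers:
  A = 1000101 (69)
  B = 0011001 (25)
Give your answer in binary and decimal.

Apply & to each column (1 only where both bits are 1):
  1000101
& 0011001
---------
  0000001

Answer: 0000001 (1)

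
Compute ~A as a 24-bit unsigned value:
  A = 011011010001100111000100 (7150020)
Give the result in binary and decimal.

Flip each bit (0->1, 1->0):
  011011010001100111000100
  100100101110011000111011

Answer: 100100101110011000111011 (9627195)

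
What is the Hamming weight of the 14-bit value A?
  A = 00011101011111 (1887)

00011101011111
1-bits at positions (from bit 0 = LSB): 0, 1, 2, 3, 4, 6, 8, 9, 10
Count = 9

Answer: 9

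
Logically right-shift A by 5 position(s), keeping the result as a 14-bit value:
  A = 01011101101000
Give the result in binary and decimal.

Logical shift right by 5: drop the bottom 5 bit(s), prepend 5 zero(s) on the left.
  01011101101000  ->  keep [010111011], discard [01000], prepend 00000
= 00000010111011

Answer: 00000010111011 (187)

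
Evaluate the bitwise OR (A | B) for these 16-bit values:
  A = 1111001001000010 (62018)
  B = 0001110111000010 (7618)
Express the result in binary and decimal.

Apply | to each column (1 where either bit is 1):
  1111001001000010
| 0001110111000010
------------------
  1111111111000010

Answer: 1111111111000010 (65474)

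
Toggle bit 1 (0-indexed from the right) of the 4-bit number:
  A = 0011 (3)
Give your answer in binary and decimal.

Mask = 1 << 1 = 0010
Bit 1 of A is 1; XOR with the mask flips it to 0.
  0011
^ 0010
------
  0001

Answer: 0001 (1)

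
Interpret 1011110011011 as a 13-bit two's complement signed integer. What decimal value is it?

MSB is 1, so the value is negative. Find the magnitude:
1. Invert bits:  0100001100100
2. Add 1:        0100001100101  = 2149
3. Apply sign:   -2149

Answer: -2149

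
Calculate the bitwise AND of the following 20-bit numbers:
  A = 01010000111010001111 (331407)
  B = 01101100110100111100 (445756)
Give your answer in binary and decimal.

Apply & to each column (1 only where both bits are 1):
  01010000111010001111
& 01101100110100111100
----------------------
  01000000110000001100

Answer: 01000000110000001100 (265228)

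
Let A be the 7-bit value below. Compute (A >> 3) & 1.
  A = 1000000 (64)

Bit 3 is the 4th from the right.
  1000000
     ^
That bit is 0.

Answer: 0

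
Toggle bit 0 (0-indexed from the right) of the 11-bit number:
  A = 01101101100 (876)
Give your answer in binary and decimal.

Mask = 1 << 0 = 00000000001
Bit 0 of A is 0; XOR with the mask flips it to 1.
  01101101100
^ 00000000001
-------------
  01101101101

Answer: 01101101101 (877)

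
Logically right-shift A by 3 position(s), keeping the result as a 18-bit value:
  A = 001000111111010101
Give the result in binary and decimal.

Logical shift right by 3: drop the bottom 3 bit(s), prepend 3 zero(s) on the left.
  001000111111010101  ->  keep [001000111111010], discard [101], prepend 000
= 000001000111111010

Answer: 000001000111111010 (4602)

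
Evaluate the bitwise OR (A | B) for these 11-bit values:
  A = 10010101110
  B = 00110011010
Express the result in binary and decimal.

Apply | to each column (1 where either bit is 1):
  10010101110
| 00110011010
-------------
  10110111110

Answer: 10110111110 (1470)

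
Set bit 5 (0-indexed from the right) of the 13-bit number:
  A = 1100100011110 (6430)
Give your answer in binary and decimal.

Mask = 1 << 5 = 0000000100000
Bit 5 of A is 0, so OR-ing with the mask flips it to 1.
  1100100011110
| 0000000100000
---------------
  1100100111110

Answer: 1100100111110 (6462)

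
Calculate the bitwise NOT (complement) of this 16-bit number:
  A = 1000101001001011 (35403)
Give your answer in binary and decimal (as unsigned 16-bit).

Flip each bit (0->1, 1->0):
  1000101001001011
  0111010110110100

Answer: 0111010110110100 (30132)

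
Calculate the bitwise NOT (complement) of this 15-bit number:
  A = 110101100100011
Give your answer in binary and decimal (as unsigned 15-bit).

Flip each bit (0->1, 1->0):
  110101100100011
  001010011011100

Answer: 001010011011100 (5340)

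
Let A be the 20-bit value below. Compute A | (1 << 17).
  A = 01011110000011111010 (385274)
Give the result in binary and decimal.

Mask = 1 << 17 = 00100000000000000000
Bit 17 of A is 0, so OR-ing with the mask flips it to 1.
  01011110000011111010
| 00100000000000000000
----------------------
  01111110000011111010

Answer: 01111110000011111010 (516346)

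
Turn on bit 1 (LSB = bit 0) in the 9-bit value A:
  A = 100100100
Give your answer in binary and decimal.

Mask = 1 << 1 = 000000010
Bit 1 of A is 0, so OR-ing with the mask flips it to 1.
  100100100
| 000000010
-----------
  100100110

Answer: 100100110 (294)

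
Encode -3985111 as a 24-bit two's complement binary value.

1. Binary of +3985111:  001111001100111011010111
2. Invert bits:     110000110011000100101000
3. Add 1:           110000110011000100101001

Answer: 110000110011000100101001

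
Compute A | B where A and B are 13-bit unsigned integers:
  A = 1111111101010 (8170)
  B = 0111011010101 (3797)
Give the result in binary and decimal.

Apply | to each column (1 where either bit is 1):
  1111111101010
| 0111011010101
---------------
  1111111111111

Answer: 1111111111111 (8191)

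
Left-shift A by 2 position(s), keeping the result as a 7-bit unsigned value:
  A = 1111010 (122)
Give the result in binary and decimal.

Shift left by 2: drop the top 2 bit(s), append 2 zero(s) on the right.
  1111010  ->  discard [11], keep [11010], append 00
= 1101000

Answer: 1101000 (104)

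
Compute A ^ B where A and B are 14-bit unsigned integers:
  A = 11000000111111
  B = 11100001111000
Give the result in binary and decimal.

Apply ^ to each column (1 where bits differ):
  11000000111111
^ 11100001111000
----------------
  00100001000111

Answer: 00100001000111 (2119)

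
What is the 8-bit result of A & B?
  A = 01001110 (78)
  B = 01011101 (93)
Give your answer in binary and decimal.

Apply & to each column (1 only where both bits are 1):
  01001110
& 01011101
----------
  01001100

Answer: 01001100 (76)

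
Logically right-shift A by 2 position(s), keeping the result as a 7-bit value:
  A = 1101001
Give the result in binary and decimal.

Logical shift right by 2: drop the bottom 2 bit(s), prepend 2 zero(s) on the left.
  1101001  ->  keep [11010], discard [01], prepend 00
= 0011010

Answer: 0011010 (26)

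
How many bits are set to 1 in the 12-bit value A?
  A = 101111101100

101111101100
1-bits at positions (from bit 0 = LSB): 2, 3, 5, 6, 7, 8, 9, 11
Count = 8

Answer: 8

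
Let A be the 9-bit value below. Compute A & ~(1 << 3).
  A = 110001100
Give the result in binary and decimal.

Mask = ~(1 << 3) = 111110111
Bit 3 of A is 1, so AND-ing with the mask clears it to 0.
  110001100
& 111110111
-----------
  110000100

Answer: 110000100 (388)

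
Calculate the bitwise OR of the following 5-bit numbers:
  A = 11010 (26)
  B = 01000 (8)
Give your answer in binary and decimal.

Apply | to each column (1 where either bit is 1):
  11010
| 01000
-------
  11010

Answer: 11010 (26)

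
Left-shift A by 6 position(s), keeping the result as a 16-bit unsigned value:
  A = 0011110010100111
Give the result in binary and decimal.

Shift left by 6: drop the top 6 bit(s), append 6 zero(s) on the right.
  0011110010100111  ->  discard [001111], keep [0010100111], append 000000
= 0010100111000000

Answer: 0010100111000000 (10688)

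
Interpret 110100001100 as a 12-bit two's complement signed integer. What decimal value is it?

MSB is 1, so the value is negative. Find the magnitude:
1. Invert bits:  001011110011
2. Add 1:        001011110100  = 756
3. Apply sign:   -756

Answer: -756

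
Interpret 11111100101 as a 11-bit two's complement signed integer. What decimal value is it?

MSB is 1, so the value is negative. Find the magnitude:
1. Invert bits:  00000011010
2. Add 1:        00000011011  = 27
3. Apply sign:   -27

Answer: -27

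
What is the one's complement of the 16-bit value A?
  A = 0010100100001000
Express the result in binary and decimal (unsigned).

Flip each bit (0->1, 1->0):
  0010100100001000
  1101011011110111

Answer: 1101011011110111 (55031)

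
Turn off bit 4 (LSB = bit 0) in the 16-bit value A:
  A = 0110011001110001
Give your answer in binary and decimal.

Mask = ~(1 << 4) = 1111111111101111
Bit 4 of A is 1, so AND-ing with the mask clears it to 0.
  0110011001110001
& 1111111111101111
------------------
  0110011001100001

Answer: 0110011001100001 (26209)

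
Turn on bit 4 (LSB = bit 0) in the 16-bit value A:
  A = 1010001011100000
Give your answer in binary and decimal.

Mask = 1 << 4 = 0000000000010000
Bit 4 of A is 0, so OR-ing with the mask flips it to 1.
  1010001011100000
| 0000000000010000
------------------
  1010001011110000

Answer: 1010001011110000 (41712)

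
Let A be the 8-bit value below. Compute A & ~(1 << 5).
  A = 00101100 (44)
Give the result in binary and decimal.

Mask = ~(1 << 5) = 11011111
Bit 5 of A is 1, so AND-ing with the mask clears it to 0.
  00101100
& 11011111
----------
  00001100

Answer: 00001100 (12)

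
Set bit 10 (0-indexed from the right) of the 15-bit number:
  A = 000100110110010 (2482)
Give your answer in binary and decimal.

Mask = 1 << 10 = 000010000000000
Bit 10 of A is 0, so OR-ing with the mask flips it to 1.
  000100110110010
| 000010000000000
-----------------
  000110110110010

Answer: 000110110110010 (3506)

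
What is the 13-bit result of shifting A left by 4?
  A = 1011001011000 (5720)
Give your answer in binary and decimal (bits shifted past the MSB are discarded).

Shift left by 4: drop the top 4 bit(s), append 4 zero(s) on the right.
  1011001011000  ->  discard [1011], keep [001011000], append 0000
= 0010110000000

Answer: 0010110000000 (1408)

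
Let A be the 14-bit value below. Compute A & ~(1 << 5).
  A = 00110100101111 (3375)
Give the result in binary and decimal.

Mask = ~(1 << 5) = 11111111011111
Bit 5 of A is 1, so AND-ing with the mask clears it to 0.
  00110100101111
& 11111111011111
----------------
  00110100001111

Answer: 00110100001111 (3343)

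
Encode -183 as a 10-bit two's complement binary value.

1. Binary of +183:  0010110111
2. Invert bits:     1101001000
3. Add 1:           1101001001

Answer: 1101001001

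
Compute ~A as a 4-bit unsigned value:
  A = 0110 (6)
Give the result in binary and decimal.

Flip each bit (0->1, 1->0):
  0110
  1001

Answer: 1001 (9)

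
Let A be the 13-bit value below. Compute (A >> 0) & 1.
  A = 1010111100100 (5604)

Bit 0 is the 1st from the right.
  1010111100100
              ^
That bit is 0.

Answer: 0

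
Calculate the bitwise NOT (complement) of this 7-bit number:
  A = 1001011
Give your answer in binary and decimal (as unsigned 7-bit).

Flip each bit (0->1, 1->0):
  1001011
  0110100

Answer: 0110100 (52)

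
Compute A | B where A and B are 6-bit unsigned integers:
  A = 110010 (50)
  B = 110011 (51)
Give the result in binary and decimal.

Apply | to each column (1 where either bit is 1):
  110010
| 110011
--------
  110011

Answer: 110011 (51)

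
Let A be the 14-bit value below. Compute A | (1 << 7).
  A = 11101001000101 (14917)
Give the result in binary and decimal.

Mask = 1 << 7 = 00000010000000
Bit 7 of A is 0, so OR-ing with the mask flips it to 1.
  11101001000101
| 00000010000000
----------------
  11101011000101

Answer: 11101011000101 (15045)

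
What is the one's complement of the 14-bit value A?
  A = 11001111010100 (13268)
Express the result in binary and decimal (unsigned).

Flip each bit (0->1, 1->0):
  11001111010100
  00110000101011

Answer: 00110000101011 (3115)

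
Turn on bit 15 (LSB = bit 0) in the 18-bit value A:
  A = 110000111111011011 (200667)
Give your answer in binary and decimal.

Mask = 1 << 15 = 001000000000000000
Bit 15 of A is 0, so OR-ing with the mask flips it to 1.
  110000111111011011
| 001000000000000000
--------------------
  111000111111011011

Answer: 111000111111011011 (233435)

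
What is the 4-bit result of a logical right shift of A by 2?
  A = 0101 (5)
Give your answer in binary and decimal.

Logical shift right by 2: drop the bottom 2 bit(s), prepend 2 zero(s) on the left.
  0101  ->  keep [01], discard [01], prepend 00
= 0001

Answer: 0001 (1)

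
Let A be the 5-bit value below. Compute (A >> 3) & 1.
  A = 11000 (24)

Bit 3 is the 4th from the right.
  11000
   ^
That bit is 1.

Answer: 1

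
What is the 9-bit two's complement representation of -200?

1. Binary of +200:  011001000
2. Invert bits:     100110111
3. Add 1:           100111000

Answer: 100111000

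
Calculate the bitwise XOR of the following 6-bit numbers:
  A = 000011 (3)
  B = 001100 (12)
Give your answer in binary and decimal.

Apply ^ to each column (1 where bits differ):
  000011
^ 001100
--------
  001111

Answer: 001111 (15)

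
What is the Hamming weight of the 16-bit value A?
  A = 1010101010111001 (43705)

1010101010111001
1-bits at positions (from bit 0 = LSB): 0, 3, 4, 5, 7, 9, 11, 13, 15
Count = 9

Answer: 9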